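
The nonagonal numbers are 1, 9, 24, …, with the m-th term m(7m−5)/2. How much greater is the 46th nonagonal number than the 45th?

Consecutive nonagonal numbers differ by 7n − 6: here 7·46 − 6 = 316.

316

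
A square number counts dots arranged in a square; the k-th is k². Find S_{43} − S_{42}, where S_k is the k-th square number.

n² − (n−1)² = 2n − 1, so 43² − 42² = 2·43 − 1 = 85.

85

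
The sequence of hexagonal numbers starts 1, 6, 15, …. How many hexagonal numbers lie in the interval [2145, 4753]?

17

The n-th hexagonal number is n(2n−1).
Smallest index with value ≥ 2145: n = 33 (giving 2145).
Largest index with value ≤ 4753: n = 49 (giving 4753).
Indices 33 through 49: 17 terms.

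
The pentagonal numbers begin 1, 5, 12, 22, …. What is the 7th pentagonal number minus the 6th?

19

Consecutive pentagonal numbers differ by 3n − 2: here 3·7 − 2 = 19.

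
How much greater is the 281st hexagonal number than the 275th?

281·(2·281 − 1) = 157641 and 275·(2·275 − 1) = 150975.
Difference: 157641 − 150975 = 6666.

6666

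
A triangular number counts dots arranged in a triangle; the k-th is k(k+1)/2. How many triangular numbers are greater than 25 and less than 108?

The n-th triangular number is n(n+1)/2.
Smallest index with value > 25: n = 7 (giving 28).
Largest index with value < 108: n = 14 (giving 105).
Indices 7 through 14: 8 terms.

8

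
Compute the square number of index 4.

16

The 4th square number is n² with n = 4.
4² = 16.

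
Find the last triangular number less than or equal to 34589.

34453

Solve n(n+1)/2 ≤ 34589 for integer n.
n = 262 gives 34453 ≤ 34589, while n = 263 gives 34716 > 34589; so the answer is 34453.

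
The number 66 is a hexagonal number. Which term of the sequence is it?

6

Set n(2n−1) = 66, giving 2n² − n − 66 = 0.
The discriminant is 1 + 8·66 = 529, and √529 = 23.
So n = (1 + 23) / 4 = 24/4 = 6.
Check: 6·(2·6 − 1) = 66. ✓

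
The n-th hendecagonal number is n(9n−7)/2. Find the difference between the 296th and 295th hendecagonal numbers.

2656

Consecutive hendecagonal numbers differ by 9n − 8: here 9·296 − 8 = 2656.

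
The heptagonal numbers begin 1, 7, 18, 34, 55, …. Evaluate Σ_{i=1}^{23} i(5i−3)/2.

Σ i(5i−3)/2 = (5Σi² − 3Σi) / 2 over i = 1..23.
Σi = 276 and Σi² = 4324.
(5·4324 − 3·276) / 2 = 20792/2 = 10396.

10396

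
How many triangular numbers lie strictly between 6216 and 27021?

120

The n-th triangular number is n(n+1)/2.
Smallest index with value > 6216: n = 112 (giving 6328).
Largest index with value < 27021: n = 231 (giving 26796).
Indices 112 through 231: 120 terms.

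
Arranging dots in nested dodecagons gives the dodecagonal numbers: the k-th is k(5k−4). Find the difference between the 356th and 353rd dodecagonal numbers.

10623

356·(5·356 − 4) = 632256 and 353·(5·353 − 4) = 621633.
Difference: 632256 − 621633 = 10623.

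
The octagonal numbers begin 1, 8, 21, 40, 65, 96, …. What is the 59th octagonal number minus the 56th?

59·(3·59 − 2) = 10325 and 56·(3·56 − 2) = 9296.
Difference: 10325 − 9296 = 1029.

1029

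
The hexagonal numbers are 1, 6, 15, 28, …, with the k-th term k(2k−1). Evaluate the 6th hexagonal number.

66

The 6th hexagonal number is n(2n−1) with n = 6.
6·(2·6 − 1) = 6·11 = 66.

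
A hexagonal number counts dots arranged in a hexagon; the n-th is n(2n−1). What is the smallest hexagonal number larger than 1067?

Solve n(2n−1) > 1067 for integer n.
The largest n with value ≤ 1067 is 23 (since 1035 ≤ 1067 < 1128), so the first above is n = 24, value 1128.

1128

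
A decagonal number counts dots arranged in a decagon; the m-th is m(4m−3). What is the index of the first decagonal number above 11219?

54

Solve n(4n−3) > 11219 for integer n.
The largest n with value ≤ 11219 is 53 (since 11077 ≤ 11219 < 11502), so the first above is n = 54, value 11502.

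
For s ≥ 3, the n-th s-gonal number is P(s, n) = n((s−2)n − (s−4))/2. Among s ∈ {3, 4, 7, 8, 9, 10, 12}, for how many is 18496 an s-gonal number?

1

s = 3: P(3, 191) = 18336 and P(3, 192) = 18528; 18496 is not s-gonal.
s = 4: P(4, 136) = 18496. ✓
s = 7: P(7, 86) = 18361 and P(7, 87) = 18792; 18496 is not s-gonal.
s = 8: P(8, 78) = 18096 and P(8, 79) = 18565; 18496 is not s-gonal.
s = 9: P(9, 73) = 18469 and P(9, 74) = 18981; 18496 is not s-gonal.
s = 10: P(10, 68) = 18292 and P(10, 69) = 18837; 18496 is not s-gonal.
s = 12: P(12, 61) = 18361 and P(12, 62) = 18972; 18496 is not s-gonal.
Hits: s ∈ {4} → 1.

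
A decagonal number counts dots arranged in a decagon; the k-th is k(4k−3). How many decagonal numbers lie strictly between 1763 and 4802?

14

The n-th decagonal number is n(4n−3).
Smallest index with value > 1763: n = 22 (giving 1870).
Largest index with value < 4802: n = 35 (giving 4795).
Indices 22 through 35: 14 terms.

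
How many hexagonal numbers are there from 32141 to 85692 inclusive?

The n-th hexagonal number is n(2n−1).
Smallest index with value ≥ 32141: n = 128 (giving 32640).
Largest index with value ≤ 85692: n = 207 (giving 85491).
Indices 128 through 207: 80 terms.

80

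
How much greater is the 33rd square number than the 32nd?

n² − (n−1)² = 2n − 1, so 33² − 32² = 2·33 − 1 = 65.

65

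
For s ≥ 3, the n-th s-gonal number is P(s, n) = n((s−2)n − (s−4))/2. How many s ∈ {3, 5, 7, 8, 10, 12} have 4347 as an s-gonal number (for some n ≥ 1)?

2

s = 3: P(3, 92) = 4278 and P(3, 93) = 4371; 4347 is not s-gonal.
s = 5: P(5, 54) = 4347. ✓
s = 7: P(7, 42) = 4347. ✓
s = 8: P(8, 38) = 4256 and P(8, 39) = 4485; 4347 is not s-gonal.
s = 10: P(10, 33) = 4257 and P(10, 34) = 4522; 4347 is not s-gonal.
s = 12: P(12, 29) = 4089 and P(12, 30) = 4380; 4347 is not s-gonal.
Hits: s ∈ {5, 7} → 2.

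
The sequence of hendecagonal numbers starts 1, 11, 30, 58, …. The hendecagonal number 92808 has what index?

Set n(9n−7)/2 = 92808, giving 9n² − 7n − 185616 = 0.
The discriminant is 49 + 72·92808 = 6682225, and √6682225 = 2585.
So n = (7 + 2585) / 18 = 2592/18 = 144.

144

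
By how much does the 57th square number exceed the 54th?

57² = 3249 and 54² = 2916.
Difference: 3249 − 2916 = 333.

333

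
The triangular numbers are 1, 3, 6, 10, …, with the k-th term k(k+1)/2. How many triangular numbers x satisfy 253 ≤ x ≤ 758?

17

The n-th triangular number is n(n+1)/2.
Smallest index with value ≥ 253: n = 22 (giving 253).
Largest index with value ≤ 758: n = 38 (giving 741).
Indices 22 through 38: 17 terms.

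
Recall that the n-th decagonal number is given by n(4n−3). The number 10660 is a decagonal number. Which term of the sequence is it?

Set n(4n−3) = 10660, giving 4n² − 3n − 10660 = 0.
So n = (3 + 413) / 8 = 416/8 = 52.
Check: 52·(4·52 − 3) = 10660. ✓

52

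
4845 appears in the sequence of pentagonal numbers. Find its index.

57

Set n(3n−1)/2 = 4845, giving 3n² − n − 9690 = 0.
The discriminant is 1 + 24·4845 = 116281, and √116281 = 341.
So n = (1 + 341) / 6 = 342/6 = 57.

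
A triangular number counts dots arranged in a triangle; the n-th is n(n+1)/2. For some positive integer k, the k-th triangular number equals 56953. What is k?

337

Set n(n+1)/2 = 56953, giving n² + n − 113906 = 0.
The discriminant is 1 + 8·56953 = 455625, and √455625 = 675.
So n = (-1 + 675) / 2 = 674/2 = 337.
Check: 337·338/2 = 56953. ✓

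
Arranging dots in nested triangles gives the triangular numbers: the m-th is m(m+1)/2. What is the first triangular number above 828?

861

Solve n(n+1)/2 > 828 for integer n.
The largest n with value ≤ 828 is 40 (since 820 ≤ 828 < 861), so the first above is n = 41, value 861.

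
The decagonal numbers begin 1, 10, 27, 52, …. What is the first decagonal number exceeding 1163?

Solve n(4n−3) > 1163 for integer n.
The largest n with value ≤ 1163 is 17 (since 1105 ≤ 1163 < 1242), so the first above is n = 18, value 1242.

1242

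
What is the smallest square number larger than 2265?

2304

Solve n² > 2265 for integer n.
The largest n with value ≤ 2265 is 47 (since 2209 ≤ 2265 < 2304), so the first above is n = 48, value 2304.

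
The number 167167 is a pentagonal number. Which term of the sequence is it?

Set n(3n−1)/2 = 167167, giving 3n² − n − 334334 = 0.
The discriminant is 1 + 24·167167 = 4012009, and √4012009 = 2003.
So n = (1 + 2003) / 6 = 2004/6 = 334.

334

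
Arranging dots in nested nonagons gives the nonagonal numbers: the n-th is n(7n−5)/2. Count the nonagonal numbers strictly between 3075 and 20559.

46

The n-th nonagonal number is n(7n−5)/2.
Smallest index with value > 3075: n = 31 (giving 3286).
Largest index with value < 20559: n = 76 (giving 20026).
Indices 31 through 76: 46 terms.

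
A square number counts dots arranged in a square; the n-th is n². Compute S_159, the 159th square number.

25281

The 159th square number is n² with n = 159.
159² = 25281.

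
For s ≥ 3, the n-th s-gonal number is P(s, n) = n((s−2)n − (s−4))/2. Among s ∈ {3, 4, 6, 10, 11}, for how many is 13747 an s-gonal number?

s = 3: P(3, 165) = 13695 and P(3, 166) = 13861; 13747 is not s-gonal.
s = 4: P(4, 117) = 13689 and P(4, 118) = 13924; 13747 is not s-gonal.
s = 6: P(6, 83) = 13695 and P(6, 84) = 14028; 13747 is not s-gonal.
s = 10: P(10, 59) = 13747. ✓
s = 11: P(11, 55) = 13420 and P(11, 56) = 13916; 13747 is not s-gonal.
Hits: s ∈ {10} → 1.

1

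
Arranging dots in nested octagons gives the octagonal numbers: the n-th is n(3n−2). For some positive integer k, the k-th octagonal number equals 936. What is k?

18

Set n(3n−2) = 936, giving 3n² − 2n − 936 = 0.
The discriminant is 4 + 12·936 = 11236, and √11236 = 106.
So n = (2 + 106) / 6 = 108/6 = 18.
Check: 18·(3·18 − 2) = 936. ✓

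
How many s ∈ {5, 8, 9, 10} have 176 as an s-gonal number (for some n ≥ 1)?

2

s = 5: P(5, 11) = 176. ✓
s = 8: P(8, 8) = 176. ✓
s = 9: P(9, 7) = 154 and P(9, 8) = 204; 176 is not s-gonal.
s = 10: P(10, 7) = 175 and P(10, 8) = 232; 176 is not s-gonal.
Hits: s ∈ {5, 8} → 2.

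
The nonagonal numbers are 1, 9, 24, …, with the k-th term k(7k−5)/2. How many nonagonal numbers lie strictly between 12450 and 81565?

The n-th nonagonal number is n(7n−5)/2.
Smallest index with value > 12450: n = 61 (giving 12871).
Largest index with value < 81565: n = 153 (giving 81549).
Indices 61 through 153: 93 terms.

93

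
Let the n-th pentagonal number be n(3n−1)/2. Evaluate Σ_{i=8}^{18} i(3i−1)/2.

2882

Σ i(3i−1)/2 = (3Σi² − Σi) / 2 over i = 8..18.
Σi = 171 − 28 = 143 and Σi² = 2109 − 140 = 1969.
(3·1969 − 1·143) / 2 = 5764/2 = 2882.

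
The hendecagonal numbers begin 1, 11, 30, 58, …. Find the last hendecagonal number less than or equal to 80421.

Solve n(9n−7)/2 ≤ 80421 for integer n.
n = 134 gives 80333 ≤ 80421, while n = 135 gives 81540 > 80421; so the answer is 80333.

80333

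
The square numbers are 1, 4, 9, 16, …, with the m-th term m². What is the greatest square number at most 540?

Solve n² ≤ 540 for integer n.
n = 23 gives 529 ≤ 540, while n = 24 gives 576 > 540; so the answer is 529.

529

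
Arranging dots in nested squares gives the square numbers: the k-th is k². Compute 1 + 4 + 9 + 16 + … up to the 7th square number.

140

Σ_{i=1}^{7} i² = 7·8·15/6 = 140.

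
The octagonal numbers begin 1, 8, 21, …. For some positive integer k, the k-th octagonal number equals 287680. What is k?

Set n(3n−2) = 287680, giving 3n² − 2n − 287680 = 0.
So n = (2 + 1858) / 6 = 1860/6 = 310.
Check: 310·(3·310 − 2) = 287680. ✓

310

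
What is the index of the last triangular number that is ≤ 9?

3

Solve n(n+1)/2 ≤ 9 for integer n.
n = 3 gives 6 ≤ 9, while n = 4 gives 10 > 9; so the answer is index 3.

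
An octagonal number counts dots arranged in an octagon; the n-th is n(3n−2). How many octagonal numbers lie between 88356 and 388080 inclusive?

189

The n-th octagonal number is n(3n−2).
Smallest index with value ≥ 88356: n = 172 (giving 88408).
Largest index with value ≤ 388080: n = 360 (giving 388080).
Indices 172 through 360: 189 terms.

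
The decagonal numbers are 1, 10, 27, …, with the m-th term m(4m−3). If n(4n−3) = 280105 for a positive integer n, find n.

Set n(4n−3) = 280105, giving 4n² − 3n − 280105 = 0.
The discriminant is 9 + 16·280105 = 4481689, and √4481689 = 2117.
So n = (3 + 2117) / 8 = 2120/8 = 265.

265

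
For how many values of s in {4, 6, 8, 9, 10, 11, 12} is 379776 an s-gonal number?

s = 4: P(4, 616) = 379456 and P(4, 617) = 380689; 379776 is not s-gonal.
s = 6: P(6, 436) = 379756 and P(6, 437) = 381501; 379776 is not s-gonal.
s = 8: P(8, 356) = 379496 and P(8, 357) = 381633; 379776 is not s-gonal.
s = 9: P(9, 329) = 378021 and P(9, 330) = 380325; 379776 is not s-gonal.
s = 10: P(10, 308) = 378532 and P(10, 309) = 380997; 379776 is not s-gonal.
s = 11: P(11, 290) = 377435 and P(11, 291) = 380046; 379776 is not s-gonal.
s = 12: P(12, 276) = 379776. ✓
Hits: s ∈ {12} → 1.

1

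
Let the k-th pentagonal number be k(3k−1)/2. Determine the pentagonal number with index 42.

2625

The 42nd pentagonal number is n(3n−1)/2 with n = 42.
42·(3·42 − 1)/2 = 42·125/2 = 2625.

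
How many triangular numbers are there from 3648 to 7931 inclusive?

41

The n-th triangular number is n(n+1)/2.
Smallest index with value ≥ 3648: n = 85 (giving 3655).
Largest index with value ≤ 7931: n = 125 (giving 7875).
Indices 85 through 125: 41 terms.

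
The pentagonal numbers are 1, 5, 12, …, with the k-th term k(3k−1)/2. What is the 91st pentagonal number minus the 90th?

Consecutive pentagonal numbers differ by 3n − 2: here 3·91 − 2 = 271.

271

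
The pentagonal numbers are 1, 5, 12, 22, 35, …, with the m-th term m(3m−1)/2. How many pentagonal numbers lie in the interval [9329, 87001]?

The n-th pentagonal number is n(3n−1)/2.
Smallest index with value ≥ 9329: n = 80 (giving 9560).
Largest index with value ≤ 87001: n = 241 (giving 87001).
Indices 80 through 241: 162 terms.

162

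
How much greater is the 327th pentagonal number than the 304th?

327·(3·327 − 1)/2 = 160230 and 304·(3·304 − 1)/2 = 138472.
Difference: 160230 − 138472 = 21758.

21758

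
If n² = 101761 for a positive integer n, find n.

319

We need n² = 101761, so n = √101761 = 319.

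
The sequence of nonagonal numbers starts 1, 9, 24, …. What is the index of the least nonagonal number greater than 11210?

Solve n(7n−5)/2 > 11210 for integer n.
The largest n with value ≤ 11210 is 56 (since 10836 ≤ 11210 < 11229), so the first above is n = 57, value 11229.

57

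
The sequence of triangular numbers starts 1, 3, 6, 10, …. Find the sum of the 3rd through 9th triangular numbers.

Σ i(i+1)/2 = (Σi² + Σi) / 2 over i = 3..9.
Σi = 45 − 3 = 42 and Σi² = 285 − 5 = 280.
(1·280 + 1·42) / 2 = 322/2 = 161.

161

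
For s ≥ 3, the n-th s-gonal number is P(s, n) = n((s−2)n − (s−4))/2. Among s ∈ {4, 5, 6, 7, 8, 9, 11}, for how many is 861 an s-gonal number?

1

s = 4: P(4, 29) = 841 and P(4, 30) = 900; 861 is not s-gonal.
s = 5: P(5, 24) = 852 and P(5, 25) = 925; 861 is not s-gonal.
s = 6: P(6, 21) = 861. ✓
s = 7: P(7, 18) = 783 and P(7, 19) = 874; 861 is not s-gonal.
s = 8: P(8, 17) = 833 and P(8, 18) = 936; 861 is not s-gonal.
s = 9: P(9, 16) = 856 and P(9, 17) = 969; 861 is not s-gonal.
s = 11: P(11, 14) = 833 and P(11, 15) = 960; 861 is not s-gonal.
Hits: s ∈ {6} → 1.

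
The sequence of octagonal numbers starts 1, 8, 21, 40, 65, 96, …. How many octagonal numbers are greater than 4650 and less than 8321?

13

The n-th octagonal number is n(3n−2).
Smallest index with value > 4650: n = 40 (giving 4720).
Largest index with value < 8321: n = 52 (giving 8008).
Indices 40 through 52: 13 terms.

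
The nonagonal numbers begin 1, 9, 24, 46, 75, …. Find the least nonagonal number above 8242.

Solve n(7n−5)/2 > 8242 for integer n.
The largest n with value ≤ 8242 is 48 (since 7944 ≤ 8242 < 8281), so the first above is n = 49, value 8281.

8281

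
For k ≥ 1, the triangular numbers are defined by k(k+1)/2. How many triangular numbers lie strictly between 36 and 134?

7

The n-th triangular number is n(n+1)/2.
Smallest index with value > 36: n = 9 (giving 45).
Largest index with value < 134: n = 15 (giving 120).
Indices 9 through 15: 7 terms.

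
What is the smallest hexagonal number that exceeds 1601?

Solve n(2n−1) > 1601 for integer n.
The largest n with value ≤ 1601 is 28 (since 1540 ≤ 1601 < 1653), so the first above is n = 29, value 1653.

1653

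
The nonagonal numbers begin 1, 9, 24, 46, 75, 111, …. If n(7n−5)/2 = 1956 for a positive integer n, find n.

24

Set n(7n−5)/2 = 1956, giving 7n² − 5n − 3912 = 0.
The discriminant is 25 + 56·1956 = 109561, and √109561 = 331.
So n = (5 + 331) / 14 = 336/14 = 24.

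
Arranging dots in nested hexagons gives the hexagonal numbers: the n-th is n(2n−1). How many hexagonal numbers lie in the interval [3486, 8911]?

The n-th hexagonal number is n(2n−1).
Smallest index with value ≥ 3486: n = 42 (giving 3486).
Largest index with value ≤ 8911: n = 67 (giving 8911).
Indices 42 through 67: 26 terms.

26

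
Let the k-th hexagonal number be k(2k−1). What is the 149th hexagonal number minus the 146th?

1767

149·(2·149 − 1) = 44253 and 146·(2·146 − 1) = 42486.
Difference: 44253 − 42486 = 1767.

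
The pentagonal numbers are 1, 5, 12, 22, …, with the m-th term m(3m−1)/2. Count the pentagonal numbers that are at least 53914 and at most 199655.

176

The n-th pentagonal number is n(3n−1)/2.
Smallest index with value ≥ 53914: n = 190 (giving 54055).
Largest index with value ≤ 199655: n = 365 (giving 199655).
Indices 190 through 365: 176 terms.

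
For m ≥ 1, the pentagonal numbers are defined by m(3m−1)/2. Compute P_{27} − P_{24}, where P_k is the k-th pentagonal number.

228

27·(3·27 − 1)/2 = 1080 and 24·(3·24 − 1)/2 = 852.
Difference: 1080 − 852 = 228.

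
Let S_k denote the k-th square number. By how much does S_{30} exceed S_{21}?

459

30² = 900 and 21² = 441.
Difference: 900 − 441 = 459.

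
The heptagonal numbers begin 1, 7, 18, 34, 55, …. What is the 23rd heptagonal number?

23·(5·23 − 3)/2 = 23·112/2 = 23·56 = 1288.

1288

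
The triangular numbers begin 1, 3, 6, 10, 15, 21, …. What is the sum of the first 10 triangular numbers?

Σ i(i+1)/2 = (Σi² + Σi) / 2 over i = 1..10.
Σi = 55 and Σi² = 385.
(1·385 + 1·55) / 2 = 440/2 = 220.

220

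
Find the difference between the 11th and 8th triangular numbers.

30

11·12/2 = 66 and 8·9/2 = 36.
Difference: 66 − 36 = 30.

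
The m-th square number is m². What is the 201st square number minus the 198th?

201² = 40401 and 198² = 39204.
Difference: 40401 − 39204 = 1197.

1197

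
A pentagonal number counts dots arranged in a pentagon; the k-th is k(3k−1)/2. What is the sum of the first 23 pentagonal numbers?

Σ i(3i−1)/2 = (3Σi² − Σi) / 2 over i = 1..23.
Σi = 276 and Σi² = 4324.
(3·4324 − 1·276) / 2 = 12696/2 = 6348.

6348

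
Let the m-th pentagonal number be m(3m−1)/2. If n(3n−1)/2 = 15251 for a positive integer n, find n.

Set n(3n−1)/2 = 15251, giving 3n² − n − 30502 = 0.
So n = (1 + 605) / 6 = 606/6 = 101.

101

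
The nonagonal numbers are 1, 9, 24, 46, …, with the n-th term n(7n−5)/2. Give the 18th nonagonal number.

The 18th nonagonal number is n(7n−5)/2 with n = 18.
18·(7·18 − 5)/2 = 18·121/2 = 1089.

1089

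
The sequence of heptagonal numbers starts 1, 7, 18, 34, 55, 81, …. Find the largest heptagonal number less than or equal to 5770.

Solve n(5n−3)/2 ≤ 5770 for integer n.
n = 48 gives 5688 ≤ 5770, while n = 49 gives 5929 > 5770; so the answer is 5688.

5688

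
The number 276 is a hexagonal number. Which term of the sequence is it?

Set n(2n−1) = 276, giving 2n² − n − 276 = 0.
The discriminant is 1 + 8·276 = 2209, and √2209 = 47.
So n = (1 + 47) / 4 = 48/4 = 12.

12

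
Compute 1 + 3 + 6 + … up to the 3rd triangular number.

Σ i(i+1)/2 = (Σi² + Σi) / 2 over i = 1..3.
Σi = 6 and Σi² = 14.
(1·14 + 1·6) / 2 = 20/2 = 10.

10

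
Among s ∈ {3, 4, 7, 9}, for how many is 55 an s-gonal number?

2

s = 3: P(3, 10) = 55. ✓
s = 4: P(4, 7) = 49 and P(4, 8) = 64; 55 is not s-gonal.
s = 7: P(7, 5) = 55. ✓
s = 9: P(9, 4) = 46 and P(9, 5) = 75; 55 is not s-gonal.
Hits: s ∈ {3, 7} → 2.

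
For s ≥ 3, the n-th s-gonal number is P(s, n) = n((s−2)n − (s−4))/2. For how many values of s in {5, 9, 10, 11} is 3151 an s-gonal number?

1

s = 5: P(5, 46) = 3151. ✓
s = 9: P(9, 30) = 3075 and P(9, 31) = 3286; 3151 is not s-gonal.
s = 10: P(10, 28) = 3052 and P(10, 29) = 3277; 3151 is not s-gonal.
s = 11: P(11, 26) = 2951 and P(11, 27) = 3186; 3151 is not s-gonal.
Hits: s ∈ {5} → 1.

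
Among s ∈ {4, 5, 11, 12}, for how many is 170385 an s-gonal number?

1

s = 4: P(4, 412) = 169744 and P(4, 413) = 170569; 170385 is not s-gonal.
s = 5: P(5, 337) = 170185 and P(5, 338) = 171197; 170385 is not s-gonal.
s = 11: P(11, 194) = 168683 and P(11, 195) = 170430; 170385 is not s-gonal.
s = 12: P(12, 185) = 170385. ✓
Hits: s ∈ {12} → 1.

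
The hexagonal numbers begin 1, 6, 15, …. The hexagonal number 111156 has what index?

Set n(2n−1) = 111156, giving 2n² − n − 111156 = 0.
So n = (1 + 943) / 4 = 944/4 = 236.

236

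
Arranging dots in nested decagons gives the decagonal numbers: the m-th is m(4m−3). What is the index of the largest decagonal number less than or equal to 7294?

43

Solve n(4n−3) ≤ 7294 for integer n.
n = 43 gives 7267 ≤ 7294, while n = 44 gives 7612 > 7294; so the answer is index 43.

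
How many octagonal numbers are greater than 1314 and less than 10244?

37

The n-th octagonal number is n(3n−2).
Smallest index with value > 1314: n = 22 (giving 1408).
Largest index with value < 10244: n = 58 (giving 9976).
Indices 22 through 58: 37 terms.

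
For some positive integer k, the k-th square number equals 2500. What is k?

We need n² = 2500, so n = √2500 = 50.

50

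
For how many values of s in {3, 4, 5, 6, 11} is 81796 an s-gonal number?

1

s = 3: P(3, 403) = 81406 and P(3, 404) = 81810; 81796 is not s-gonal.
s = 4: P(4, 286) = 81796. ✓
s = 5: P(5, 233) = 81317 and P(5, 234) = 82017; 81796 is not s-gonal.
s = 6: P(6, 202) = 81406 and P(6, 203) = 82215; 81796 is not s-gonal.
s = 11: P(11, 135) = 81540 and P(11, 136) = 82756; 81796 is not s-gonal.
Hits: s ∈ {4} → 1.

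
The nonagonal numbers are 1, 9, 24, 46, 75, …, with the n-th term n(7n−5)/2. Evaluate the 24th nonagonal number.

1956

24·(7·24 − 5)/2 = 24·163/2 = 1956.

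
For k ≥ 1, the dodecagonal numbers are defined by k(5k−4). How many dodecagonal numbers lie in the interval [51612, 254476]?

The n-th dodecagonal number is n(5n−4).
Smallest index with value ≥ 51612: n = 102 (giving 51612).
Largest index with value ≤ 254476: n = 226 (giving 254476).
Indices 102 through 226: 125 terms.

125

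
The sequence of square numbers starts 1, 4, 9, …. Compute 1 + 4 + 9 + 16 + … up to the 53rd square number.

Σ_{i=1}^{53} i² = 53·54·107/6 = 51039.

51039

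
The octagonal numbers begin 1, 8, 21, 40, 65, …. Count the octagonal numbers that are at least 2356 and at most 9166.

The n-th octagonal number is n(3n−2).
Smallest index with value ≥ 2356: n = 29 (giving 2465).
Largest index with value ≤ 9166: n = 55 (giving 8965).
Indices 29 through 55: 27 terms.

27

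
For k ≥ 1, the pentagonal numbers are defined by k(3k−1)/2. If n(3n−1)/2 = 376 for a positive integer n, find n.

16

Set n(3n−1)/2 = 376, giving 3n² − n − 752 = 0.
The discriminant is 1 + 24·376 = 9025, and √9025 = 95.
So n = (1 + 95) / 6 = 96/6 = 16.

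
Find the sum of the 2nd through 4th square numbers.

Σ_{i=2}^{4} i² = 30 − 1 = 29.

29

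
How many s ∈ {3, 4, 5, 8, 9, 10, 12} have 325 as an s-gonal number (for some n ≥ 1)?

2

s = 3: P(3, 25) = 325. ✓
s = 4: P(4, 18) = 324 and P(4, 19) = 361; 325 is not s-gonal.
s = 5: P(5, 14) = 287 and P(5, 15) = 330; 325 is not s-gonal.
s = 8: P(8, 10) = 280 and P(8, 11) = 341; 325 is not s-gonal.
s = 9: P(9, 10) = 325. ✓
s = 10: P(10, 9) = 297 and P(10, 10) = 370; 325 is not s-gonal.
s = 12: P(12, 8) = 288 and P(12, 9) = 369; 325 is not s-gonal.
Hits: s ∈ {3, 9} → 2.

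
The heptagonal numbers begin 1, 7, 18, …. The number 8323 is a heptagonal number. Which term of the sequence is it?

58

Set n(5n−3)/2 = 8323, giving 5n² − 3n − 16646 = 0.
The discriminant is 9 + 40·8323 = 332929, and √332929 = 577.
So n = (3 + 577) / 10 = 580/10 = 58.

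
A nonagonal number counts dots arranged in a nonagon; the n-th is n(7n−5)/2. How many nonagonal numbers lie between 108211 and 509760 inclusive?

205

The n-th nonagonal number is n(7n−5)/2.
Smallest index with value ≥ 108211: n = 177 (giving 109209).
Largest index with value ≤ 509760: n = 381 (giving 507111).
Indices 177 through 381: 205 terms.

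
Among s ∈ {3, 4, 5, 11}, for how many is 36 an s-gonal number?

2

s = 3: P(3, 8) = 36. ✓
s = 4: P(4, 6) = 36. ✓
s = 5: P(5, 5) = 35 and P(5, 6) = 51; 36 is not s-gonal.
s = 11: P(11, 3) = 30 and P(11, 4) = 58; 36 is not s-gonal.
Hits: s ∈ {3, 4} → 2.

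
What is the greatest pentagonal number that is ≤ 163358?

Solve n(3n−1)/2 ≤ 163358 for integer n.
n = 330 gives 163185 ≤ 163358, while n = 331 gives 164176 > 163358; so the answer is 163185.

163185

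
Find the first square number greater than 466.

484

Solve n² > 466 for integer n.
The largest n with value ≤ 466 is 21 (since 441 ≤ 466 < 484), so the first above is n = 22, value 484.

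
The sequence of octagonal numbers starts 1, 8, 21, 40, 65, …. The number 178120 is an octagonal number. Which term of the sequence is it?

Set n(3n−2) = 178120, giving 3n² − 2n − 178120 = 0.
So n = (2 + 1462) / 6 = 1464/6 = 244.

244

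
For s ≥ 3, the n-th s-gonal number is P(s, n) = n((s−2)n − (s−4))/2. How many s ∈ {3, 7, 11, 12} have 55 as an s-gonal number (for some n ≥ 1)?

s = 3: P(3, 10) = 55. ✓
s = 7: P(7, 5) = 55. ✓
s = 11: P(11, 3) = 30 and P(11, 4) = 58; 55 is not s-gonal.
s = 12: P(12, 3) = 33 and P(12, 4) = 64; 55 is not s-gonal.
Hits: s ∈ {3, 7} → 2.

2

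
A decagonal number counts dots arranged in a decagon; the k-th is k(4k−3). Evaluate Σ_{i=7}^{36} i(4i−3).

Σ i(4i−3) = 4Σi² − 3Σi over i = 7..36.
Σi = 666 − 21 = 645 and Σi² = 16206 − 91 = 16115.
4·16115 − 3·645 = 62525.

62525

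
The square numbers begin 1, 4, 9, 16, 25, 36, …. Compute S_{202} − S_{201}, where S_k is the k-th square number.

403

n² − (n−1)² = 2n − 1, so 202² − 201² = 2·202 − 1 = 403.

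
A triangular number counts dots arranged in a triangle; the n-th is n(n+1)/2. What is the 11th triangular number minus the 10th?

Consecutive triangular numbers differ by n: T_{11} − T_{10} = 11.

11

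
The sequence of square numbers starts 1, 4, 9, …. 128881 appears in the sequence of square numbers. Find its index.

359

We need n² = 128881, so n = √128881 = 359.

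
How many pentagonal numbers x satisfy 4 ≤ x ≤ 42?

4

The n-th pentagonal number is n(3n−1)/2.
Smallest index with value ≥ 4: n = 2 (giving 5).
Largest index with value ≤ 42: n = 5 (giving 35).
Indices 2 through 5: 4 terms.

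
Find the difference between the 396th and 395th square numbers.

n² − (n−1)² = 2n − 1, so 396² − 395² = 2·396 − 1 = 791.

791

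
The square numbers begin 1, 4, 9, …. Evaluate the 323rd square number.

104329

The 323rd square number is n² with n = 323.
323² = 104329.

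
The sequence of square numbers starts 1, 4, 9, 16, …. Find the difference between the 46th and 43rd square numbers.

46² = 2116 and 43² = 1849.
Difference: 2116 − 1849 = 267.

267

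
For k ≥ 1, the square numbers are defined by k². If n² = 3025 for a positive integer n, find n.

We need n² = 3025, so n = √3025 = 55.

55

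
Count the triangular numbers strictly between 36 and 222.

12

The n-th triangular number is n(n+1)/2.
Smallest index with value > 36: n = 9 (giving 45).
Largest index with value < 222: n = 20 (giving 210).
Indices 9 through 20: 12 terms.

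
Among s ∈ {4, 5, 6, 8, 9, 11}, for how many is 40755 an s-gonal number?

s = 4: P(4, 201) = 40401 and P(4, 202) = 40804; 40755 is not s-gonal.
s = 5: P(5, 165) = 40755. ✓
s = 6: P(6, 143) = 40755. ✓
s = 8: P(8, 116) = 40136 and P(8, 117) = 40833; 40755 is not s-gonal.
s = 9: P(9, 108) = 40554 and P(9, 109) = 41311; 40755 is not s-gonal.
s = 11: P(11, 95) = 40280 and P(11, 96) = 41136; 40755 is not s-gonal.
Hits: s ∈ {5, 6} → 2.

2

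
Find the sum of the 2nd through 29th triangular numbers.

Σ i(i+1)/2 = (Σi² + Σi) / 2 over i = 2..29.
Σi = 435 − 1 = 434 and Σi² = 8555 − 1 = 8554.
(1·8554 + 1·434) / 2 = 8988/2 = 4494.

4494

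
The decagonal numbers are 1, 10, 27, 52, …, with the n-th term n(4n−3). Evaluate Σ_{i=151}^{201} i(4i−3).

6336376

Σ i(4i−3) = 4Σi² − 3Σi over i = 151..201.
Σi = 20301 − 11325 = 8976 and Σi² = 2727101 − 1136275 = 1590826.
4·1590826 − 3·8976 = 6336376.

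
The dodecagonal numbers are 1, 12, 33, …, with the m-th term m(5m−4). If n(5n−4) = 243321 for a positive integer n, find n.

221

Set n(5n−4) = 243321, giving 5n² − 4n − 243321 = 0.
The discriminant is 16 + 20·243321 = 4866436, and √4866436 = 2206.
So n = (4 + 2206) / 10 = 2210/10 = 221.
Check: 221·(5·221 − 4) = 243321. ✓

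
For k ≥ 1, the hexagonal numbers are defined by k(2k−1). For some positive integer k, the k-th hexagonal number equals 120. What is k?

Set n(2n−1) = 120, giving 2n² − n − 120 = 0.
The discriminant is 1 + 8·120 = 961, and √961 = 31.
So n = (1 + 31) / 4 = 32/4 = 8.
Check: 8·(2·8 − 1) = 120. ✓

8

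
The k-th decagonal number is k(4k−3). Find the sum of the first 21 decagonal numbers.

Σ i(4i−3) = 4Σi² − 3Σi over i = 1..21.
Σi = 231 and Σi² = 3311.
4·3311 − 3·231 = 12551.

12551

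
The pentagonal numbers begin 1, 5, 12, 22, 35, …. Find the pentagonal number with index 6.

6·(3·6 − 1)/2 = 6·17/2 = 51.

51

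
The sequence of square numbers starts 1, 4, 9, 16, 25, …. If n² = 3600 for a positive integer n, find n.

60

We need n² = 3600, so n = √3600 = 60.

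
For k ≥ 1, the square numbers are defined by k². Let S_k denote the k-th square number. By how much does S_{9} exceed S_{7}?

9² = 81 and 7² = 49.
Difference: 81 − 49 = 32.

32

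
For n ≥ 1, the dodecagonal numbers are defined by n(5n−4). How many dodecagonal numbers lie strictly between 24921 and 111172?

78

The n-th dodecagonal number is n(5n−4).
Smallest index with value > 24921: n = 72 (giving 25632).
Largest index with value < 111172: n = 149 (giving 110409).
Indices 72 through 149: 78 terms.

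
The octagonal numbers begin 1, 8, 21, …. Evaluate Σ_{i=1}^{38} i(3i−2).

Σ i(3i−2) = 3Σi² − 2Σi over i = 1..38.
Σi = 741 and Σi² = 19019.
3·19019 − 2·741 = 55575.

55575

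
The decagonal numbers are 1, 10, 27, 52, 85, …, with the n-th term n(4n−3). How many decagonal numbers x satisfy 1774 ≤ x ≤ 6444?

The n-th decagonal number is n(4n−3).
Smallest index with value ≥ 1774: n = 22 (giving 1870).
Largest index with value ≤ 6444: n = 40 (giving 6280).
Indices 22 through 40: 19 terms.

19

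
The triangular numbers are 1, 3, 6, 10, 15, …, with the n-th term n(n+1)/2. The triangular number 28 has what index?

7

Set n(n+1)/2 = 28, giving n² + n − 56 = 0.
The discriminant is 1 + 8·28 = 225, and √225 = 15.
So n = (-1 + 15) / 2 = 14/2 = 7.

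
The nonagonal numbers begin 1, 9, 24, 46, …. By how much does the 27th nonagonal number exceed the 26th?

Consecutive nonagonal numbers differ by 7n − 6: here 7·27 − 6 = 183.

183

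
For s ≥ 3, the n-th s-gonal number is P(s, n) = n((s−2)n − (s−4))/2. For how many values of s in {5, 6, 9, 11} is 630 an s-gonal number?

1

s = 5: P(5, 20) = 590 and P(5, 21) = 651; 630 is not s-gonal.
s = 6: P(6, 18) = 630. ✓
s = 9: P(9, 13) = 559 and P(9, 14) = 651; 630 is not s-gonal.
s = 11: P(11, 12) = 606 and P(11, 13) = 715; 630 is not s-gonal.
Hits: s ∈ {6} → 1.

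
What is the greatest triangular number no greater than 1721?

1711

Solve n(n+1)/2 ≤ 1721 for integer n.
n = 58 gives 1711 ≤ 1721, while n = 59 gives 1770 > 1721; so the answer is 1711.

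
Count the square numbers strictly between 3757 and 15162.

62

The n-th square number is n².
Smallest index with value > 3757: n = 62 (giving 3844).
Largest index with value < 15162: n = 123 (giving 15129).
Indices 62 through 123: 62 terms.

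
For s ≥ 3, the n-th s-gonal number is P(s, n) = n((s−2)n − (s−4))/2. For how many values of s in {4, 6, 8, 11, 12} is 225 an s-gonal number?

2

s = 4: P(4, 15) = 225. ✓
s = 6: P(6, 10) = 190 and P(6, 11) = 231; 225 is not s-gonal.
s = 8: P(8, 9) = 225. ✓
s = 11: P(11, 7) = 196 and P(11, 8) = 260; 225 is not s-gonal.
s = 12: P(12, 7) = 217 and P(12, 8) = 288; 225 is not s-gonal.
Hits: s ∈ {4, 8} → 2.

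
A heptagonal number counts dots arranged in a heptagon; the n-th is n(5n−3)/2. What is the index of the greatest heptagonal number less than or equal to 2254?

30

Solve n(5n−3)/2 ≤ 2254 for integer n.
n = 30 gives 2205 ≤ 2254, while n = 31 gives 2356 > 2254; so the answer is index 30.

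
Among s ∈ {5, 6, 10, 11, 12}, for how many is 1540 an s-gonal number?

2

s = 5: P(5, 32) = 1520 and P(5, 33) = 1617; 1540 is not s-gonal.
s = 6: P(6, 28) = 1540. ✓
s = 10: P(10, 20) = 1540. ✓
s = 11: P(11, 18) = 1395 and P(11, 19) = 1558; 1540 is not s-gonal.
s = 12: P(12, 17) = 1377 and P(12, 18) = 1548; 1540 is not s-gonal.
Hits: s ∈ {6, 10} → 2.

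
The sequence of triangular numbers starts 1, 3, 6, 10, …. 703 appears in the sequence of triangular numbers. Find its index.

37

Set n(n+1)/2 = 703, giving n² + n − 1406 = 0.
The discriminant is 1 + 8·703 = 5625, and √5625 = 75.
So n = (-1 + 75) / 2 = 74/2 = 37.
Check: 37·38/2 = 703. ✓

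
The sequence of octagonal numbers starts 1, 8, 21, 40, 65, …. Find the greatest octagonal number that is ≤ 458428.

Solve n(3n−2) ≤ 458428 for integer n.
n = 391 gives 457861 ≤ 458428, while n = 392 gives 460208 > 458428; so the answer is 457861.

457861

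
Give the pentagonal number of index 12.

The 12th pentagonal number is n(3n−1)/2 with n = 12.
12·(3·12 − 1)/2 = 12·35/2 = 210.

210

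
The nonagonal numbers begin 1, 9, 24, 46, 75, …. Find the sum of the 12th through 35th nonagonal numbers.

49004

Σ i(7i−5)/2 = (7Σi² − 5Σi) / 2 over i = 12..35.
Σi = 630 − 66 = 564 and Σi² = 14910 − 506 = 14404.
(7·14404 − 5·564) / 2 = 98008/2 = 49004.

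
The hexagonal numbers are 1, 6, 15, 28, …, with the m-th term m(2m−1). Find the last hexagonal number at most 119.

Solve n(2n−1) ≤ 119 for integer n.
n = 7 gives 91 ≤ 119, while n = 8 gives 120 > 119; so the answer is 91.

91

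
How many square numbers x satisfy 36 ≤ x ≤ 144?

7

The n-th square number is n².
Smallest index with value ≥ 36: n = 6 (giving 36).
Largest index with value ≤ 144: n = 12 (giving 144).
Indices 6 through 12: 7 terms.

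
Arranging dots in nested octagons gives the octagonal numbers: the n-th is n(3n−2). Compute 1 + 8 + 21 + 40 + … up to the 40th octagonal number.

Σ i(3i−2) = 3Σi² − 2Σi over i = 1..40.
Σi = 820 and Σi² = 22140.
3·22140 − 2·820 = 64780.

64780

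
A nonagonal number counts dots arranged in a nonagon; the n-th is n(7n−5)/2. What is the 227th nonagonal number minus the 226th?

1583

Consecutive nonagonal numbers differ by 7n − 6: here 7·227 − 6 = 1583.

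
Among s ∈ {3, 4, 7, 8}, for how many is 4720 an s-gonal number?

s = 3: P(3, 96) = 4656 and P(3, 97) = 4753; 4720 is not s-gonal.
s = 4: P(4, 68) = 4624 and P(4, 69) = 4761; 4720 is not s-gonal.
s = 7: P(7, 43) = 4558 and P(7, 44) = 4774; 4720 is not s-gonal.
s = 8: P(8, 40) = 4720. ✓
Hits: s ∈ {8} → 1.

1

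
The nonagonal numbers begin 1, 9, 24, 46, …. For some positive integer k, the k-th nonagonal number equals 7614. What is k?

47

Set n(7n−5)/2 = 7614, giving 7n² − 5n − 15228 = 0.
The discriminant is 25 + 56·7614 = 426409, and √426409 = 653.
So n = (5 + 653) / 14 = 658/14 = 47.
Check: 47·(7·47 − 5)/2 = 7614. ✓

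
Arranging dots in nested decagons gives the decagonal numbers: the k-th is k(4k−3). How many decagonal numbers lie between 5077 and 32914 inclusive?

The n-th decagonal number is n(4n−3).
Smallest index with value ≥ 5077: n = 37 (giving 5365).
Largest index with value ≤ 32914: n = 91 (giving 32851).
Indices 37 through 91: 55 terms.

55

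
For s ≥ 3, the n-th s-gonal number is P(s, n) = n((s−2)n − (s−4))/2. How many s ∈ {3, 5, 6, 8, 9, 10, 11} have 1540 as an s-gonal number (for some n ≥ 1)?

3

s = 3: P(3, 55) = 1540. ✓
s = 5: P(5, 32) = 1520 and P(5, 33) = 1617; 1540 is not s-gonal.
s = 6: P(6, 28) = 1540. ✓
s = 8: P(8, 22) = 1408 and P(8, 23) = 1541; 1540 is not s-gonal.
s = 9: P(9, 21) = 1491 and P(9, 22) = 1639; 1540 is not s-gonal.
s = 10: P(10, 20) = 1540. ✓
s = 11: P(11, 18) = 1395 and P(11, 19) = 1558; 1540 is not s-gonal.
Hits: s ∈ {3, 6, 10} → 3.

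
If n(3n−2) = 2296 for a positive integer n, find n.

28

Set n(3n−2) = 2296, giving 3n² − 2n − 2296 = 0.
So n = (2 + 166) / 6 = 168/6 = 28.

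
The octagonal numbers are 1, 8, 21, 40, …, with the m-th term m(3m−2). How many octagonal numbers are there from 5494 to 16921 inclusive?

32

The n-th octagonal number is n(3n−2).
Smallest index with value ≥ 5494: n = 44 (giving 5720).
Largest index with value ≤ 16921: n = 75 (giving 16725).
Indices 44 through 75: 32 terms.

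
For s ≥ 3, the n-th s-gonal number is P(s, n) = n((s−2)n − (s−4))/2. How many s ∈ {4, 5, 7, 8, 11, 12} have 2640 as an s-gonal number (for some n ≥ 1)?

1

s = 4: P(4, 51) = 2601 and P(4, 52) = 2704; 2640 is not s-gonal.
s = 5: P(5, 42) = 2625 and P(5, 43) = 2752; 2640 is not s-gonal.
s = 7: P(7, 32) = 2512 and P(7, 33) = 2673; 2640 is not s-gonal.
s = 8: P(8, 30) = 2640. ✓
s = 11: P(11, 24) = 2508 and P(11, 25) = 2725; 2640 is not s-gonal.
s = 12: P(12, 23) = 2553 and P(12, 24) = 2784; 2640 is not s-gonal.
Hits: s ∈ {8} → 1.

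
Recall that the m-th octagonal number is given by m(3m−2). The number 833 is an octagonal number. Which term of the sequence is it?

Set n(3n−2) = 833, giving 3n² − 2n − 833 = 0.
The discriminant is 4 + 12·833 = 10000, and √10000 = 100.
So n = (2 + 100) / 6 = 102/6 = 17.

17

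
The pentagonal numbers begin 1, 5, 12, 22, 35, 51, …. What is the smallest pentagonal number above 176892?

177332

Solve n(3n−1)/2 > 176892 for integer n.
The largest n with value ≤ 176892 is 343 (since 176302 ≤ 176892 < 177332), so the first above is n = 344, value 177332.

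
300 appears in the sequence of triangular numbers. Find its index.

24

Set n(n+1)/2 = 300, giving n² + n − 600 = 0.
So n = (-1 + 49) / 2 = 48/2 = 24.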